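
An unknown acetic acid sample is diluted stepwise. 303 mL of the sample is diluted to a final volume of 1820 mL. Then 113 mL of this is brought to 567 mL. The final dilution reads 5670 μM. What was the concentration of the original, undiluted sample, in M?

0.171 M

Overall dilution factor = 6.007 × 5.018 = 30.1.
Original = 5670 μM × 30.1 = 1.71 × 10⁵ μM = 0.171 M.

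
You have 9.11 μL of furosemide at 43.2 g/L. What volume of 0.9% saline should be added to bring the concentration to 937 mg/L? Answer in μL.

411 μL

937 mg/L = 0.937 g/L.
V₂ = C₁V₁/C₂ = 43.2 × 9.11 / 0.937 = 420 μL.
Diluent to add = V₂ − V₁ = 420 − 9.11 = 411 μL.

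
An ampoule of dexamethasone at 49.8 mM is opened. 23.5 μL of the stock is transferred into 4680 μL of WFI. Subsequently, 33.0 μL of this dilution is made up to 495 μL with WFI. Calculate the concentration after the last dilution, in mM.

Overall dilution factor = 200.1 × 15 = 3002.
49.8 mM / 3002 = 0.0166 mM.

0.0166 mM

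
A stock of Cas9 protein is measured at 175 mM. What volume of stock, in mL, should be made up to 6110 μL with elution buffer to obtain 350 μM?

350 μM = 0.350 mM.
V₁ = C₂V₂/C₁ = 0.350 × 6110 / 175 = 12.2 μL = 0.0122 mL.

0.0122 mL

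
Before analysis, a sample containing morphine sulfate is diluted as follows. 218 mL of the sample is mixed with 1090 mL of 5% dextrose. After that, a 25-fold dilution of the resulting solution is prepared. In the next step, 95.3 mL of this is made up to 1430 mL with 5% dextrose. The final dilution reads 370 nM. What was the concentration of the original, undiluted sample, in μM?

Overall dilution factor = 6 × 25 × 15.01 = 2251.
Original = 370 nM × 2251 = 8.33 × 10⁵ nM = 833 μM.

833 μM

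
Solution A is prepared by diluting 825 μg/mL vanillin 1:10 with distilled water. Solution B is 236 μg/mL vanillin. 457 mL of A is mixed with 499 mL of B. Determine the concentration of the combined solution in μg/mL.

163 μg/mL

C_A = 825 μg/mL / 10 = 82.5 μg/mL.
C_mix = (C_A·V_A + C_B·V_B)/(V_A + V_B) = (82.5×457 + 236×499) / 956.0 = 163 μg/mL.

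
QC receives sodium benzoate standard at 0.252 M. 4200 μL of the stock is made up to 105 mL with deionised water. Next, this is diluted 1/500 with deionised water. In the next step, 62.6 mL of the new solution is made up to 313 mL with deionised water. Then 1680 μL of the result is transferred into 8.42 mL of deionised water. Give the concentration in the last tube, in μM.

0.671 μM

Overall dilution factor = 25 × 500 × 5 × 6.012 = 3.76 × 10⁵.
0.252 M / 3.76 × 10⁵ = 6.71 × 10⁻⁷ M = 0.671 μM.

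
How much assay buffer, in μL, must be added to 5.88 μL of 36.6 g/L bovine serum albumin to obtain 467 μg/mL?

467 μg/mL = 0.467 g/L.
V₂ = C₁V₁/C₂ = 36.6 × 5.88 / 0.467 = 461 μL.
Diluent to add = V₂ − V₁ = 461 − 5.88 = 455 μL.

455 μL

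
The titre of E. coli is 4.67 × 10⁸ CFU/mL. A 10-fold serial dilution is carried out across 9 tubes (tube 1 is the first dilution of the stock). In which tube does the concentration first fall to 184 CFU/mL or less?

tube 7

Tube n has concentration 4.67 × 10⁸ CFU/mL / 10ⁿ.
Need 10ⁿ ≥ 4.67 × 10⁸ CFU/mL / 184 CFU/mL = 2.54 × 10⁶, so n ≥ 6.40.
First such tube: n = 7.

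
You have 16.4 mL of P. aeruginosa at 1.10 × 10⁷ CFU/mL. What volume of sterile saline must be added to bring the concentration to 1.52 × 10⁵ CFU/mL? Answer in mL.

V₂ = C₁V₁/C₂ = 1.10 × 10⁷ × 16.4 / 1.52 × 10⁵ = 1187 mL.
Diluent to add = V₂ − V₁ = 1187 − 16.4 = 1170 mL.

1170 mL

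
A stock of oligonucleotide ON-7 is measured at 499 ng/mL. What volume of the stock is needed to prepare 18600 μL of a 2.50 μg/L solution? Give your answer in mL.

0.0932 mL

2.50 μg/L = 2.50 ng/mL.
V₁ = C₂V₂/C₁ = 2.50 × 18600 / 499 = 93.2 μL = 0.0932 mL.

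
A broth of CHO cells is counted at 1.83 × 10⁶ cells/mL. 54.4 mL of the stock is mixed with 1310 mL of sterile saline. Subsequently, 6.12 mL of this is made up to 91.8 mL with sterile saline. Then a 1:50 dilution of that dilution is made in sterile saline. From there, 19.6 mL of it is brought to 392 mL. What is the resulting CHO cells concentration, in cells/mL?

4.86 cells/mL

Overall dilution factor = 25.08 × 15 × 50 × 20 = 3.76 × 10⁵.
1.83 × 10⁶ cells/mL / 3.76 × 10⁵ = 4.86 cells/mL.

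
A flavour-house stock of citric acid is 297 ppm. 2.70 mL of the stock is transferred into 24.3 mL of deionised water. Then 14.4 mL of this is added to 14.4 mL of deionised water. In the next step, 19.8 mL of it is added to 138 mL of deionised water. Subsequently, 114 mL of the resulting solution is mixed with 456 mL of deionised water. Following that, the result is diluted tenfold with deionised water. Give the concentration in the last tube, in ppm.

0.0373 ppm

Overall dilution factor = 10 × 2 × 7.970 × 5 × 10 = 7970.
297 ppm / 7970 = 0.0373 ppm.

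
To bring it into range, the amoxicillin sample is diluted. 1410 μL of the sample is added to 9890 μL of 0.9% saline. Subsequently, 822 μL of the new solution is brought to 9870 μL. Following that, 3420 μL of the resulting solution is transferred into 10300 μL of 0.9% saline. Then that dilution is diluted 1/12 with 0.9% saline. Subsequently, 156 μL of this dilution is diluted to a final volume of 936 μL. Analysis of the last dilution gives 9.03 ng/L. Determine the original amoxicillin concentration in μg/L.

251 μg/L

Overall dilution factor = 8.014 × 12.01 × 4.012 × 12 × 6 = 2.78 × 10⁴.
Original = 9.03 ng/L × 2.78 × 10⁴ = 2.51 × 10⁵ ng/L = 251 μg/L.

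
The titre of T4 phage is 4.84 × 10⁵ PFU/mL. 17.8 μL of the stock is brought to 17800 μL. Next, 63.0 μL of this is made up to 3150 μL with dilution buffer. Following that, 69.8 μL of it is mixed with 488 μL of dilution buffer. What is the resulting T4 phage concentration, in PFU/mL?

1.21 PFU/mL

Overall dilution factor = 1000 × 50 × 7.991 = 4.00 × 10⁵.
4.84 × 10⁵ PFU/mL / 4.00 × 10⁵ = 1.21 PFU/mL.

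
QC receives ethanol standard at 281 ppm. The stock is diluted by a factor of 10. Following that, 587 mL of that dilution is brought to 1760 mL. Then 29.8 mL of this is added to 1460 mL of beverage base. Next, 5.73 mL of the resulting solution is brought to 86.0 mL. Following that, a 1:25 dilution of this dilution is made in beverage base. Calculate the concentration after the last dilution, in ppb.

Overall dilution factor = 10 × 2.998 × 49.99 × 15.01 × 25 = 5.62 × 10⁵.
281 ppm / 5.62 × 10⁵ = 5.00 × 10⁻⁴ ppm = 0.500 ppb.

0.500 ppb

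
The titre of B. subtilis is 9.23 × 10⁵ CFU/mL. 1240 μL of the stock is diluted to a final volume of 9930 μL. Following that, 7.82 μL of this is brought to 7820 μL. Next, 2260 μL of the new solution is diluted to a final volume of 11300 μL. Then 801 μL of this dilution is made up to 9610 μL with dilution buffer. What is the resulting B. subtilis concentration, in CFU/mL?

Overall dilution factor = 8.008 × 1000 × 5 × 12.00 = 4.80 × 10⁵.
9.23 × 10⁵ CFU/mL / 4.80 × 10⁵ = 1.92 CFU/mL.

1.92 CFU/mL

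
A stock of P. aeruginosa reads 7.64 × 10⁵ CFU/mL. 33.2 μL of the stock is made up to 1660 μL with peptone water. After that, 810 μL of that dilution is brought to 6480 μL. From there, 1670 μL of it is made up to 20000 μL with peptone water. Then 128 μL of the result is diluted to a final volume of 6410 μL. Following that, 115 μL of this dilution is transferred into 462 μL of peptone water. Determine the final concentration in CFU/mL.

Overall dilution factor = 50 × 8 × 11.98 × 50.08 × 5.017 = 1.20 × 10⁶.
7.64 × 10⁵ CFU/mL / 1.20 × 10⁶ = 0.635 CFU/mL.

0.635 CFU/mL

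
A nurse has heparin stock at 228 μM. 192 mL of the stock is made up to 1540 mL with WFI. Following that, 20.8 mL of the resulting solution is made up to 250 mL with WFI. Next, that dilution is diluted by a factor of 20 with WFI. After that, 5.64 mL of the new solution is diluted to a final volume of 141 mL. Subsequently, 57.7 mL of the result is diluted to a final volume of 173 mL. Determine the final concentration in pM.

Overall dilution factor = 8.021 × 12.02 × 20 × 25 × 2.998 = 1.45 × 10⁵.
228 μM / 1.45 × 10⁵ = 1.58 × 10⁻³ μM = 1580 pM.

1580 pM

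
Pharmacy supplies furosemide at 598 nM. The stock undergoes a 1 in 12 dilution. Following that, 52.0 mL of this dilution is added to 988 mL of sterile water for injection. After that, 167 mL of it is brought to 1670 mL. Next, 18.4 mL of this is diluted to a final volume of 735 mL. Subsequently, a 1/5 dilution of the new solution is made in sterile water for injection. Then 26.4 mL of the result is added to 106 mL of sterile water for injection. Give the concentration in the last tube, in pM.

Overall dilution factor = 12 × 20 × 10 × 39.95 × 5 × 5.015 = 2.40 × 10⁶.
598 nM / 2.40 × 10⁶ = 2.49 × 10⁻⁴ nM = 0.249 pM.

0.249 pM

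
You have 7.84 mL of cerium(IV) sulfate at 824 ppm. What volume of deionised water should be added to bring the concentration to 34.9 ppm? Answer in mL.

177 mL

V₂ = C₁V₁/C₂ = 824 × 7.84 / 34.9 = 185 mL.
Diluent to add = V₂ − V₁ = 185 − 7.84 = 177 mL.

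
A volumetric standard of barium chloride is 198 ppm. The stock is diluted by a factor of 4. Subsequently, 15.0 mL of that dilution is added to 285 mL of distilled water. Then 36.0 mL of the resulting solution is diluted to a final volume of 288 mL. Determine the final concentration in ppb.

309 ppb

Overall dilution factor = 4 × 20 × 8 = 640.
198 ppm / 640 = 0.309 ppm = 309 ppb.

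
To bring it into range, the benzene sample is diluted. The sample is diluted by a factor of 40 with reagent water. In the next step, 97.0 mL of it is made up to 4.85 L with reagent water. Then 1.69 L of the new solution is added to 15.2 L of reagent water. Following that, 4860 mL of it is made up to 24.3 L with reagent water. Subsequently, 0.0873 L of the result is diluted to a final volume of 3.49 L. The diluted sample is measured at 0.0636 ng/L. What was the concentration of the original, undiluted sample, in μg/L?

Overall dilution factor = 40 × 50 × 9.994 × 5 × 39.98 = 4.00 × 10⁶.
Original = 0.0636 ng/L × 4.00 × 10⁶ = 2.54 × 10⁵ ng/L = 254 μg/L.

254 μg/L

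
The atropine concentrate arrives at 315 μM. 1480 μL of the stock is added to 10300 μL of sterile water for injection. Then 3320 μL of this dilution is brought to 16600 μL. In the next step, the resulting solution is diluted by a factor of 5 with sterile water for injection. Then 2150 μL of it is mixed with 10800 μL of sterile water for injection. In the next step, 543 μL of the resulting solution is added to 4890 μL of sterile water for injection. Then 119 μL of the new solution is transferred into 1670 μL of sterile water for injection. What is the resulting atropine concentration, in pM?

Overall dilution factor = 7.959 × 5 × 5 × 6.023 × 10.01 × 15.03 = 1.80 × 10⁵.
315 μM / 1.80 × 10⁵ = 1.75 × 10⁻³ μM = 1750 pM.

1750 pM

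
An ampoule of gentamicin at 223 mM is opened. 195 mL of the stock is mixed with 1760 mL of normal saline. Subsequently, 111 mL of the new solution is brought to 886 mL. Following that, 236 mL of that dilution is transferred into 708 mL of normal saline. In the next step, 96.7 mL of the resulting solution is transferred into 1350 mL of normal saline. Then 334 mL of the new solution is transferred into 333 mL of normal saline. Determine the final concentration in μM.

Overall dilution factor = 10.03 × 7.982 × 4 × 14.96 × 1.997 = 9563.
223 mM / 9563 = 0.0233 mM = 23.3 μM.

23.3 μM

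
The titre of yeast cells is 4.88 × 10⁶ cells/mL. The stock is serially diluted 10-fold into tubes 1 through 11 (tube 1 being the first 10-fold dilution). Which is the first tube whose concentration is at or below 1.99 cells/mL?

tube 7

Tube n has concentration 4.88 × 10⁶ cells/mL / 10ⁿ.
Need 10ⁿ ≥ 4.88 × 10⁶ cells/mL / 1.99 cells/mL = 2.45 × 10⁶, so n ≥ 6.39.
First such tube: n = 7.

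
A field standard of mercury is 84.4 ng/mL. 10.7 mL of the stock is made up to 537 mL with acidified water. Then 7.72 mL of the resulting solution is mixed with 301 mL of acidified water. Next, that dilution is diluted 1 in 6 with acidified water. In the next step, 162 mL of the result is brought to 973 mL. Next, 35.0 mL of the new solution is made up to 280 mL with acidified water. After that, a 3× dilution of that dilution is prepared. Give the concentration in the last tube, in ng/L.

0.0486 ng/L

Overall dilution factor = 50.19 × 39.99 × 6 × 6.006 × 8 × 3 = 1.74 × 10⁶.
84.4 ng/mL / 1.74 × 10⁶ = 4.86 × 10⁻⁵ ng/mL = 0.0486 ng/L.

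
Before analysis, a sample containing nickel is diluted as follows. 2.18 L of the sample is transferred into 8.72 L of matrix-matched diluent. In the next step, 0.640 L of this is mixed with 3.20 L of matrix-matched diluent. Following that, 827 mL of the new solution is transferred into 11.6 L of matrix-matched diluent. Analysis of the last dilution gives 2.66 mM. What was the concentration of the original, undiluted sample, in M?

1.20 M

Overall dilution factor = 5 × 6 × 15.03 = 451.
Original = 2.66 mM × 451 = 1199 mM = 1.20 M.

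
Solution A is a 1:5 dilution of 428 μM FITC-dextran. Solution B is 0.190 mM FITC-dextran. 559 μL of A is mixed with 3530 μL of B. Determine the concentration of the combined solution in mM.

0.176 mM

C_A = 428 μM / 5 = 85.6 μM.
C_B = 0.190 mM = 190 μM.
C_mix = (C_A·V_A + C_B·V_B)/(V_A + V_B) = (85.6×559 + 190×3530) / 4089 = 176 μM = 0.176 mM.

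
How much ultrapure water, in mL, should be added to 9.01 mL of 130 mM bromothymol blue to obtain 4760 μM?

4760 μM = 4.76 mM.
V₂ = C₁V₁/C₂ = 130 × 9.01 / 4.76 = 246 mL.
Diluent to add = V₂ − V₁ = 246 − 9.01 = 237 mL.

237 mL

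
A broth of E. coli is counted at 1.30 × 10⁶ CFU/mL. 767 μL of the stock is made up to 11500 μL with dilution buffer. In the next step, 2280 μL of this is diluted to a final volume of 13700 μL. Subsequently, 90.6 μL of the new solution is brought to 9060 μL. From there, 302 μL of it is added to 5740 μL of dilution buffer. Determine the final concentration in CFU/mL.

7.21 CFU/mL

Overall dilution factor = 14.99 × 6.009 × 100 × 20.01 = 1.80 × 10⁵.
1.30 × 10⁶ CFU/mL / 1.80 × 10⁵ = 7.21 CFU/mL.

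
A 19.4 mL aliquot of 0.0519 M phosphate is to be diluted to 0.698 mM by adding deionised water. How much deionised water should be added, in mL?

1420 mL

0.698 mM = 6.98 × 10⁻⁴ M.
V₂ = C₁V₁/C₂ = 0.0519 × 19.4 / 6.98 × 10⁻⁴ = 1442 mL.
Diluent to add = V₂ − V₁ = 1442 − 19.4 = 1420 mL.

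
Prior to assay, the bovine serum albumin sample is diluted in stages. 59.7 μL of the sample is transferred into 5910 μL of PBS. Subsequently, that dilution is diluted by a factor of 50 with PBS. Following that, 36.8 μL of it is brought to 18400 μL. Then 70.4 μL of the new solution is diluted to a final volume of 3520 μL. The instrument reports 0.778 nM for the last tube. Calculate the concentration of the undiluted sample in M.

Overall dilution factor = 99.99 × 50 × 500 × 50 = 1.25 × 10⁸.
Original = 0.778 nM × 1.25 × 10⁸ = 9.72 × 10⁷ nM = 0.0972 M.

0.0972 M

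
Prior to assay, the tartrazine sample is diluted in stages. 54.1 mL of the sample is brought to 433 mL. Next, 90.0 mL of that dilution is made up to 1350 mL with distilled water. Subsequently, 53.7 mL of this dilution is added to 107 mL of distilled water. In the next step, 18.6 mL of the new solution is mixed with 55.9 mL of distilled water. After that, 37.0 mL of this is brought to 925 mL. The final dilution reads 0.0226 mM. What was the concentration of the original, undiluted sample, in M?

0.813 M

Overall dilution factor = 8.004 × 15 × 2.993 × 4.005 × 25 = 3.60 × 10⁴.
Original = 0.0226 mM × 3.60 × 10⁴ = 813 mM = 0.813 M.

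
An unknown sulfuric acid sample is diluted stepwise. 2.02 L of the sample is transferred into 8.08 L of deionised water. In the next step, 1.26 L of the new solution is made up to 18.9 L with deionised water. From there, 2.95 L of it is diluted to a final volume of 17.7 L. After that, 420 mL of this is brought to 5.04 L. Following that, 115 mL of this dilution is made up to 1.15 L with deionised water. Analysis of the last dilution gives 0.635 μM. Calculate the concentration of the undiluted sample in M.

Overall dilution factor = 5 × 15 × 6 × 12 × 10 = 5.40 × 10⁴.
Original = 0.635 μM × 5.40 × 10⁴ = 3.43 × 10⁴ μM = 0.0343 M.

0.0343 M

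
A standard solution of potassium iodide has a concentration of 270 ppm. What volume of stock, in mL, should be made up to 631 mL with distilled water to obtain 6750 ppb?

6750 ppb = 6.75 ppm.
V₁ = C₂V₂/C₁ = 6.75 × 631 / 270 = 15.8 mL.

15.8 mL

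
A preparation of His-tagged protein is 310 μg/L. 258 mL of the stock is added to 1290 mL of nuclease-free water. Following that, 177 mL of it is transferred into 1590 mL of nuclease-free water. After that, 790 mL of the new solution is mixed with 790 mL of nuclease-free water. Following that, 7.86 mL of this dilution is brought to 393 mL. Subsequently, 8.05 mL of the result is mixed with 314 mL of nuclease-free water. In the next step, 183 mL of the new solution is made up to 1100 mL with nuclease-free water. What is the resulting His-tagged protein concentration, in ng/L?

Overall dilution factor = 6 × 9.983 × 2 × 50 × 40.01 × 6.011 = 1.44 × 10⁶.
310 μg/L / 1.44 × 10⁶ = 2.15 × 10⁻⁴ μg/L = 0.215 ng/L.

0.215 ng/L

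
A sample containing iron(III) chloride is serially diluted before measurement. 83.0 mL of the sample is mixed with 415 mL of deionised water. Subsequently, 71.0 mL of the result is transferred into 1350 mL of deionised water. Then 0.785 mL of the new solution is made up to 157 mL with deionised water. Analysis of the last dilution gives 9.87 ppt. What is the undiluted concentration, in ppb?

237 ppb

Overall dilution factor = 6 × 20.01 × 200 = 2.40 × 10⁴.
Original = 9.87 ppt × 2.40 × 10⁴ = 2.37 × 10⁵ ppt = 237 ppb.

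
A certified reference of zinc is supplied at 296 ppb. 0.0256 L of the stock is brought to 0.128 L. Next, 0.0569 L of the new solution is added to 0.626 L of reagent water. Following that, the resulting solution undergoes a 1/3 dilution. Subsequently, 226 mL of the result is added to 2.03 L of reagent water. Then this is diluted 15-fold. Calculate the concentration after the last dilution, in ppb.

0.0110 ppb

Overall dilution factor = 5 × 12.00 × 3 × 9.982 × 15 = 2.70 × 10⁴.
296 ppb / 2.70 × 10⁴ = 0.0110 ppb.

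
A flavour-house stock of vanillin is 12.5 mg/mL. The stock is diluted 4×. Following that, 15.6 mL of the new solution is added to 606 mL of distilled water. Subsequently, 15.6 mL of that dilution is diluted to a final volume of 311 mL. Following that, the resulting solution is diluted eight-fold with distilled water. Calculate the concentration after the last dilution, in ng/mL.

492 ng/mL

Overall dilution factor = 4 × 39.85 × 19.94 × 8 = 2.54 × 10⁴.
12.5 mg/mL / 2.54 × 10⁴ = 4.92 × 10⁻⁴ mg/mL = 492 ng/mL.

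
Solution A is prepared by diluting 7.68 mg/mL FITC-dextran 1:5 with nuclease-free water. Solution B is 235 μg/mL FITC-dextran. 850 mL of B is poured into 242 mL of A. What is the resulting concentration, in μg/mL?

523 μg/mL

C_A = 7.68 mg/mL / 5 = 1.54 mg/mL.
C_B = 235 μg/mL = 0.235 mg/mL.
C_mix = (C_A·V_A + C_B·V_B)/(V_A + V_B) = (1.54×242 + 0.235×850) / 1092 = 0.523 mg/mL = 523 μg/mL.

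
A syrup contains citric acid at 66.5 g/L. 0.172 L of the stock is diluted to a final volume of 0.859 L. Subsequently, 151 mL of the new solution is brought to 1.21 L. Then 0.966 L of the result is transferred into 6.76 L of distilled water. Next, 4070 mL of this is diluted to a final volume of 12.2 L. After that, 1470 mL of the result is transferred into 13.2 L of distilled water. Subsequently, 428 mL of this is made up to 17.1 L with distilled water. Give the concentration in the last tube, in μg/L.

174 μg/L

Overall dilution factor = 4.994 × 8.013 × 7.998 × 2.998 × 9.980 × 39.95 = 3.83 × 10⁵.
66.5 g/L / 3.83 × 10⁵ = 1.74 × 10⁻⁴ g/L = 174 μg/L.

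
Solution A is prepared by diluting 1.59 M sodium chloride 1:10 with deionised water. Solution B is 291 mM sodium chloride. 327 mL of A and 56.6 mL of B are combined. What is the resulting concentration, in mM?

178 mM

C_A = 1.59 M / 10 = 0.159 M.
C_B = 291 mM = 0.291 M.
C_mix = (C_A·V_A + C_B·V_B)/(V_A + V_B) = (0.159×327 + 0.291×56.6) / 383.6 = 0.178 M = 178 mM.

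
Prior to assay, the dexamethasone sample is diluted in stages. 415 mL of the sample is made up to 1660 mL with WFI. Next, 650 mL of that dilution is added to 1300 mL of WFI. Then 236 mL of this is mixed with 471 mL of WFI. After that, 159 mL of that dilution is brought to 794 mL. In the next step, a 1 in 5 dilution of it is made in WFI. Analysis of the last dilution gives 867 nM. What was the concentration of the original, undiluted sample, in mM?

0.778 mM

Overall dilution factor = 4 × 3 × 2.996 × 4.994 × 5 = 898.
Original = 867 nM × 898 = 7.78 × 10⁵ nM = 0.778 mM.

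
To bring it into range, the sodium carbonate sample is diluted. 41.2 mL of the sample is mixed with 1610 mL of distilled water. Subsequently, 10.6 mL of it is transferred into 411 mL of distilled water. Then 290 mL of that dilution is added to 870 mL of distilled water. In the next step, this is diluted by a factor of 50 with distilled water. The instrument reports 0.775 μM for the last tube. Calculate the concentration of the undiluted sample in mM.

Overall dilution factor = 40.08 × 39.77 × 4 × 50 = 3.19 × 10⁵.
Original = 0.775 μM × 3.19 × 10⁵ = 2.47 × 10⁵ μM = 247 mM.

247 mM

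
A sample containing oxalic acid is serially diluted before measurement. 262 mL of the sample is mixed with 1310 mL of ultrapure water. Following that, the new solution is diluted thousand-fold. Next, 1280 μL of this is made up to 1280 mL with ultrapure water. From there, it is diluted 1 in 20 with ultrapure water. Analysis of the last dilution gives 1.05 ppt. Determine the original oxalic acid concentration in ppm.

Overall dilution factor = 6 × 1000 × 1000 × 20 = 1.20 × 10⁸.
Original = 1.05 ppt × 1.20 × 10⁸ = 1.26 × 10⁸ ppt = 126 ppm.

126 ppm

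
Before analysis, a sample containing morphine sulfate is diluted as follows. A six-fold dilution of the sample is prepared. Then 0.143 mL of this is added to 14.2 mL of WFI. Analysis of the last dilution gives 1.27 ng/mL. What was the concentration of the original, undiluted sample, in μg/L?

Overall dilution factor = 6 × 100.3 = 602.
Original = 1.27 ng/mL × 602 = 764 ng/mL = 764 μg/L.

764 μg/L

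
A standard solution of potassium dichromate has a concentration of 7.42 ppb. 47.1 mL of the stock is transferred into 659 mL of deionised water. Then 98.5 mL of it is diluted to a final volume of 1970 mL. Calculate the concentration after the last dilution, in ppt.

Overall dilution factor = 14.99 × 20 = 300.
7.42 ppb / 300 = 0.0247 ppb = 24.7 ppt.

24.7 ppt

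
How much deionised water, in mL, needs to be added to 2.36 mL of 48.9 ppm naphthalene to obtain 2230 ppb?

49.4 mL

2230 ppb = 2.23 ppm.
V₂ = C₁V₁/C₂ = 48.9 × 2.36 / 2.23 = 51.8 mL.
Diluent to add = V₂ − V₁ = 51.8 − 2.36 = 49.4 mL.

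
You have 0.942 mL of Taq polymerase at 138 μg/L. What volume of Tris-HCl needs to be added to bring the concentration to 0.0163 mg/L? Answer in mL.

7.03 mL

0.0163 mg/L = 16.3 μg/L.
V₂ = C₁V₁/C₂ = 138 × 0.942 / 16.3 = 7.98 mL.
Diluent to add = V₂ − V₁ = 7.98 − 0.942 = 7.03 mL.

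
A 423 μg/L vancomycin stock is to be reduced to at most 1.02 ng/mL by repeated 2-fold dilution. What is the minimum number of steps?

9

Need 2ⁿ ≥ 415, so n ≥ log(415)/log(2) = 8.70.
Minimum whole steps: n = 9.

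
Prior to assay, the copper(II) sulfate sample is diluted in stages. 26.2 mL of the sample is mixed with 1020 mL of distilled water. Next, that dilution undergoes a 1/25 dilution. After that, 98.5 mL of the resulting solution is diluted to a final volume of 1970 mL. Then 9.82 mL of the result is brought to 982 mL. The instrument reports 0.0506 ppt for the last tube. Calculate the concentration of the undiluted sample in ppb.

101 ppb

Overall dilution factor = 39.93 × 25 × 20 × 100 = 2.00 × 10⁶.
Original = 0.0506 ppt × 2.00 × 10⁶ = 1.01 × 10⁵ ppt = 101 ppb.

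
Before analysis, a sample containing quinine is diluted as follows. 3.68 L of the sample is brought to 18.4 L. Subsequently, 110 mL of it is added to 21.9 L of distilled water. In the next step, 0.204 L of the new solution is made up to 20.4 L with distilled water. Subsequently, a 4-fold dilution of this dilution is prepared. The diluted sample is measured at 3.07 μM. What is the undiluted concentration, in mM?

1230 mM

Overall dilution factor = 5 × 200.1 × 100 × 4 = 4.00 × 10⁵.
Original = 3.07 μM × 4.00 × 10⁵ = 1.23 × 10⁶ μM = 1230 mM.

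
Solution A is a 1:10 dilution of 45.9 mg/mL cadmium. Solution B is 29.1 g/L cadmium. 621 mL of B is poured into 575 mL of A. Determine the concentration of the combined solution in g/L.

17.3 g/L

C_A = 45.9 mg/mL / 10 = 4.59 mg/mL.
C_B = 29.1 g/L = 29.1 mg/mL.
C_mix = (C_A·V_A + C_B·V_B)/(V_A + V_B) = (4.59×575 + 29.1×621) / 1196 = 17.3 mg/mL = 17.3 g/L.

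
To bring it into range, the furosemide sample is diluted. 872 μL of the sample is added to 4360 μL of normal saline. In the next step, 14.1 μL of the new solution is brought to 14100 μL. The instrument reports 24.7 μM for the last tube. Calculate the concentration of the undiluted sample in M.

0.148 M

Overall dilution factor = 6 × 1000 = 6000.
Original = 24.7 μM × 6000 = 1.48 × 10⁵ μM = 0.148 M.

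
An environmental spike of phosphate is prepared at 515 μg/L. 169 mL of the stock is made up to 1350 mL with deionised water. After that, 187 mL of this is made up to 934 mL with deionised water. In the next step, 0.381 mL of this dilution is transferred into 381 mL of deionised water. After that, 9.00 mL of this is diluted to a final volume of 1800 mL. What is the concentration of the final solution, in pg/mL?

0.0645 pg/mL

Overall dilution factor = 7.988 × 4.995 × 1001 × 200 = 7.99 × 10⁶.
515 μg/L / 7.99 × 10⁶ = 6.45 × 10⁻⁵ μg/L = 0.0645 pg/mL.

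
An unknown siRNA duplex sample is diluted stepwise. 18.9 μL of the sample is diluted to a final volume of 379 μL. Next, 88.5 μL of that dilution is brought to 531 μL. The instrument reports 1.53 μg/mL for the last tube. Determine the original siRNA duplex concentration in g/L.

Overall dilution factor = 20.05 × 6 = 120.
Original = 1.53 μg/mL × 120 = 184 μg/mL = 0.184 g/L.

0.184 g/L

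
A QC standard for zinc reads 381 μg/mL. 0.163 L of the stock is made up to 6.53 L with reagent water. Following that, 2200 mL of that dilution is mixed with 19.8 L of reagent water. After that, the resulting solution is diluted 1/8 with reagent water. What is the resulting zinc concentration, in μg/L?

Overall dilution factor = 40.06 × 10 × 8 = 3205.
381 μg/mL / 3205 = 0.119 μg/mL = 119 μg/L.

119 μg/L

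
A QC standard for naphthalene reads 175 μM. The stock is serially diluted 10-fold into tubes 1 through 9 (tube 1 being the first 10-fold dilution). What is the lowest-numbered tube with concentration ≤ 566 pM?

tube 6

Tube n has concentration 175 μM / 10ⁿ.
Need 10ⁿ ≥ 175 μM / 566 pM = 3.09 × 10⁵, so n ≥ 5.49.
First such tube: n = 6.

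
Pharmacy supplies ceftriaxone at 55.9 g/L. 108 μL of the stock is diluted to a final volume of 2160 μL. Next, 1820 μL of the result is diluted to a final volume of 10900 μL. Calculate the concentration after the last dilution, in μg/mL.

Overall dilution factor = 20 × 5.989 = 120.
55.9 g/L / 120 = 0.467 g/L = 467 μg/mL.

467 μg/mL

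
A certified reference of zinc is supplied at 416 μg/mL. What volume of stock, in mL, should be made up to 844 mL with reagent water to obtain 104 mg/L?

104 mg/L = 104 μg/mL.
V₁ = C₂V₂/C₁ = 104 × 844 / 416 = 211 mL.

211 mL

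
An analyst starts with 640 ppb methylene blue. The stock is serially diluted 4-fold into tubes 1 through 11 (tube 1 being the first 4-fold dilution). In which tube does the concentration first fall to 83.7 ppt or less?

tube 7

Tube n has concentration 640 ppb / 4ⁿ.
Need 4ⁿ ≥ 640 ppb / 83.7 ppt = 7646, so n ≥ 6.45.
First such tube: n = 7.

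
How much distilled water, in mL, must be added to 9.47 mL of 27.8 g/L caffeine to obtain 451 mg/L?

451 mg/L = 0.451 g/L.
V₂ = C₁V₁/C₂ = 27.8 × 9.47 / 0.451 = 584 mL.
Diluent to add = V₂ − V₁ = 584 − 9.47 = 574 mL.

574 mL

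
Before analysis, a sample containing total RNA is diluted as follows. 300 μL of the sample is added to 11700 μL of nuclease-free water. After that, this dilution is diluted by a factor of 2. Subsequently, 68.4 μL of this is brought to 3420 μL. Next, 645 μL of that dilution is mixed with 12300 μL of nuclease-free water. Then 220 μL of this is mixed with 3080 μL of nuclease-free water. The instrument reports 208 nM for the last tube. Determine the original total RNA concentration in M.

0.250 M

Overall dilution factor = 40 × 2 × 50 × 20.07 × 15 = 1.20 × 10⁶.
Original = 208 nM × 1.20 × 10⁶ = 2.50 × 10⁸ nM = 0.250 M.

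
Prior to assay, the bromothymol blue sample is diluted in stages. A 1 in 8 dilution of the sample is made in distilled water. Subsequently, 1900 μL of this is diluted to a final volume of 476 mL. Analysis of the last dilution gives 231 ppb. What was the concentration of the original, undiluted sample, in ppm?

Overall dilution factor = 8 × 250.5 = 2004.
Original = 231 ppb × 2004 = 4.63 × 10⁵ ppb = 463 ppm.

463 ppm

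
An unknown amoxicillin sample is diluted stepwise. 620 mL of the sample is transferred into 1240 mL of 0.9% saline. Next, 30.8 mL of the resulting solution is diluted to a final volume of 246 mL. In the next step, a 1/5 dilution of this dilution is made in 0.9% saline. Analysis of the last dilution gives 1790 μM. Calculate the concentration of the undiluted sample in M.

0.214 M

Overall dilution factor = 3 × 7.987 × 5 = 120.
Original = 1790 μM × 120 = 2.14 × 10⁵ μM = 0.214 M.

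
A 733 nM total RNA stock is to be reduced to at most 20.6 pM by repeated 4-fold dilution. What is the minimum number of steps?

Need 4ⁿ ≥ 3.56 × 10⁴, so n ≥ log(3.56 × 10⁴)/log(4) = 7.56.
Minimum whole steps: n = 8.

8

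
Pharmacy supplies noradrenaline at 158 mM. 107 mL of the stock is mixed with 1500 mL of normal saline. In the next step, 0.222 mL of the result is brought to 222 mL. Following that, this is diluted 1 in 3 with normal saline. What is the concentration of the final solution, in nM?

3510 nM

Overall dilution factor = 15.02 × 1000 × 3 = 4.51 × 10⁴.
158 mM / 4.51 × 10⁴ = 3.51 × 10⁻³ mM = 3510 nM.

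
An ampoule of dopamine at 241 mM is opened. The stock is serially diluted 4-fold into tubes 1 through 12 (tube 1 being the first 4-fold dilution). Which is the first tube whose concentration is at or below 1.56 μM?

Tube n has concentration 241 mM / 4ⁿ.
Need 4ⁿ ≥ 241 mM / 1.56 μM = 1.54 × 10⁵, so n ≥ 8.62.
First such tube: n = 9.

tube 9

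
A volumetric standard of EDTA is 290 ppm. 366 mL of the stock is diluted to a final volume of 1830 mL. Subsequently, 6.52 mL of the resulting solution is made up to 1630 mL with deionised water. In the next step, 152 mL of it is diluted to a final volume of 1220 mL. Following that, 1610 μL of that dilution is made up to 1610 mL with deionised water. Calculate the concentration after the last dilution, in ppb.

0.0289 ppb

Overall dilution factor = 5 × 250 × 8.026 × 1000 = 1.00 × 10⁷.
290 ppm / 1.00 × 10⁷ = 2.89 × 10⁻⁵ ppm = 0.0289 ppb.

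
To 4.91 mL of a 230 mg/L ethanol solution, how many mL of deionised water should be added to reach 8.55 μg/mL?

127 mL

8.55 μg/mL = 8.55 mg/L.
V₂ = C₁V₁/C₂ = 230 × 4.91 / 8.55 = 132 mL.
Diluent to add = V₂ − V₁ = 132 − 4.91 = 127 mL.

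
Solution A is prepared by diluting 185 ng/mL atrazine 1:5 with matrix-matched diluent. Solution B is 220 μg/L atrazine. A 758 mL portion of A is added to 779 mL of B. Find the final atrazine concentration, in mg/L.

0.130 mg/L

C_A = 185 ng/mL / 5 = 37.0 ng/mL.
C_B = 220 μg/L = 220 ng/mL.
C_mix = (C_A·V_A + C_B·V_B)/(V_A + V_B) = (37.0×758 + 220×779) / 1537 = 130 ng/mL = 0.130 mg/L.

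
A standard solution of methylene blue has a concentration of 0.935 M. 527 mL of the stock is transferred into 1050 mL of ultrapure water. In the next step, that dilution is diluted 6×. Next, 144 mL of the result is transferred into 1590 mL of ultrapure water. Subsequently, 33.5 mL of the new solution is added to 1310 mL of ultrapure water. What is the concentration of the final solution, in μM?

108 μM

Overall dilution factor = 2.992 × 6 × 12.04 × 40.10 = 8671.
0.935 M / 8671 = 1.08 × 10⁻⁴ M = 108 μM.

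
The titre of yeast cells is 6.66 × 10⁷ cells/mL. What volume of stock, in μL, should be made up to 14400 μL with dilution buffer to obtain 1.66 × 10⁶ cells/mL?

V₁ = C₂V₂/C₁ = 1.66 × 10⁶ × 14400 / 6.66 × 10⁷ = 359 μL.

359 μL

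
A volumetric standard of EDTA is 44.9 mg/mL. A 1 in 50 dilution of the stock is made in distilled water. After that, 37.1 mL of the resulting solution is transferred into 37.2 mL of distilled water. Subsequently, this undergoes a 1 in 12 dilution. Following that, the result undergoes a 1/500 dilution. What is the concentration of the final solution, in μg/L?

74.7 μg/L

Overall dilution factor = 50 × 2.003 × 12 × 500 = 6.01 × 10⁵.
44.9 mg/mL / 6.01 × 10⁵ = 7.47 × 10⁻⁵ mg/mL = 74.7 μg/L.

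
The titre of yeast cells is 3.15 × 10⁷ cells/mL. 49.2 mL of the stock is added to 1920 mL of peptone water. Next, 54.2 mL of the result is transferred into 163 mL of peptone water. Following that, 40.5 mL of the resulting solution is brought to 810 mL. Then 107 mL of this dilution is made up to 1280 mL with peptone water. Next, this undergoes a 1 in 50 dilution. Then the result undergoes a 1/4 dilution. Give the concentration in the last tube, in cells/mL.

Overall dilution factor = 40.02 × 4.007 × 20 × 11.96 × 50 × 4 = 7.67 × 10⁶.
3.15 × 10⁷ cells/mL / 7.67 × 10⁶ = 4.10 cells/mL.

4.10 cells/mL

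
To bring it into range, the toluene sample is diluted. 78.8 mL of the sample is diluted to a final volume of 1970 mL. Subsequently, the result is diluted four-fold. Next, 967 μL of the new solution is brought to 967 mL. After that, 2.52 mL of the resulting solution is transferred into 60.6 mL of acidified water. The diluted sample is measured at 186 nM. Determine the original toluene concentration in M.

0.466 M

Overall dilution factor = 25 × 4 × 1000 × 25.05 = 2.50 × 10⁶.
Original = 186 nM × 2.50 × 10⁶ = 4.66 × 10⁸ nM = 0.466 M.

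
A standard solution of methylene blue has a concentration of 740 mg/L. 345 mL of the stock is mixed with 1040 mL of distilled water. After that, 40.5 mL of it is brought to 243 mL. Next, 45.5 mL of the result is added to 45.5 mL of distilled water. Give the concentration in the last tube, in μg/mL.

Overall dilution factor = 4.014 × 6 × 2 = 48.2.
740 mg/L / 48.2 = 15.4 mg/L = 15.4 μg/mL.

15.4 μg/mL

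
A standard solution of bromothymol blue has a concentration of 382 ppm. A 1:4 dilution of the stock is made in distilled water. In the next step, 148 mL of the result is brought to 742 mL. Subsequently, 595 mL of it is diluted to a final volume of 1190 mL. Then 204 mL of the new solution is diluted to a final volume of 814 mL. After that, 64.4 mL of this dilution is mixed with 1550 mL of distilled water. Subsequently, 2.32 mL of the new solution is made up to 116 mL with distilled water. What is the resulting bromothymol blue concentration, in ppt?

Overall dilution factor = 4 × 5.014 × 2 × 3.990 × 25.07 × 50 = 2.01 × 10⁵.
382 ppm / 2.01 × 10⁵ = 1.90 × 10⁻³ ppm = 1900 ppt.

1900 ppt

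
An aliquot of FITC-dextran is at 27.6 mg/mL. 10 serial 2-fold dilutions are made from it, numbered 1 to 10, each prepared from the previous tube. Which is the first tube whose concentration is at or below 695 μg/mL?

tube 6

Tube n has concentration 27.6 mg/mL / 2ⁿ.
Need 2ⁿ ≥ 27.6 mg/mL / 695 μg/mL = 39.7, so n ≥ 5.31.
First such tube: n = 6.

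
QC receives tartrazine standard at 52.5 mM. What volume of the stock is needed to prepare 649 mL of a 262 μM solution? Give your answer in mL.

262 μM = 0.262 mM.
V₁ = C₂V₂/C₁ = 0.262 × 649 / 52.5 = 3.24 mL.

3.24 mL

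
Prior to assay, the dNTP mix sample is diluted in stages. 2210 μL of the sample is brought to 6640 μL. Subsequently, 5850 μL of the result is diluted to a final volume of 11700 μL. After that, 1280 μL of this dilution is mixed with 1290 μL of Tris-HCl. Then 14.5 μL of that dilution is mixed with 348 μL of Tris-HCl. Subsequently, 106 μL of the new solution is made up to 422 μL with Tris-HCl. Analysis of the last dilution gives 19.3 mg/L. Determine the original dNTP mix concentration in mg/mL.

Overall dilution factor = 3.005 × 2 × 2.008 × 25 × 3.981 = 1201.
Original = 19.3 mg/L × 1201 = 2.32 × 10⁴ mg/L = 23.2 mg/mL.

23.2 mg/mL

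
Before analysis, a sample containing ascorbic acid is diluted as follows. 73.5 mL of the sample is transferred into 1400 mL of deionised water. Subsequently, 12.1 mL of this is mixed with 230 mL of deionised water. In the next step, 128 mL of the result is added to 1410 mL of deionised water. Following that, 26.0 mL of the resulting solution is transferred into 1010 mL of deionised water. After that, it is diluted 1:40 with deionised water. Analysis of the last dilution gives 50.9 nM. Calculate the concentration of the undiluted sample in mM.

391 mM

Overall dilution factor = 20.05 × 20.01 × 12.02 × 39.85 × 40 = 7.68 × 10⁶.
Original = 50.9 nM × 7.68 × 10⁶ = 3.91 × 10⁸ nM = 391 mM.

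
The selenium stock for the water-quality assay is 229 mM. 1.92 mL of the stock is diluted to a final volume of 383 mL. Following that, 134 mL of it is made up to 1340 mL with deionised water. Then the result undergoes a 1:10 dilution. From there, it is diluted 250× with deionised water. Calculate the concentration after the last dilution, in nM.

Overall dilution factor = 199.5 × 10 × 10 × 250 = 4.99 × 10⁶.
229 mM / 4.99 × 10⁶ = 4.59 × 10⁻⁵ mM = 45.9 nM.

45.9 nM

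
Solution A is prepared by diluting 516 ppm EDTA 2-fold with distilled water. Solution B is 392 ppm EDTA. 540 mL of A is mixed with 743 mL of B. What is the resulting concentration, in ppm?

336 ppm

C_A = 516 ppm / 2 = 258 ppm.
C_mix = (C_A·V_A + C_B·V_B)/(V_A + V_B) = (258×540 + 392×743) / 1283 = 336 ppm.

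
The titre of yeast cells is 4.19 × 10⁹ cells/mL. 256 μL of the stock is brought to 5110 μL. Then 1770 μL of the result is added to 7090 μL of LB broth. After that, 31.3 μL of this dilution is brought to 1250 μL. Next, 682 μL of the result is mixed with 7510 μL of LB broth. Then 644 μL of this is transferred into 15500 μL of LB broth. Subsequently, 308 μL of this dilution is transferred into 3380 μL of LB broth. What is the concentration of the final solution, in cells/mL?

Overall dilution factor = 19.96 × 5.006 × 39.94 × 12.01 × 25.07 × 11.97 = 1.44 × 10⁷.
4.19 × 10⁹ cells/mL / 1.44 × 10⁷ = 291 cells/mL.

291 cells/mL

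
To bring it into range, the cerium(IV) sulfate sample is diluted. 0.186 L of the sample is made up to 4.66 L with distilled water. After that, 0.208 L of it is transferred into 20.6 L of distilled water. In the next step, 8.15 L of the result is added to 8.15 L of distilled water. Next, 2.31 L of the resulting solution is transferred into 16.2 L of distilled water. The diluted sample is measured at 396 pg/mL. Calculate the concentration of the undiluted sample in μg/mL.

Overall dilution factor = 25.05 × 100.0 × 2 × 8.013 = 4.02 × 10⁴.
Original = 396 pg/mL × 4.02 × 10⁴ = 1.59 × 10⁷ pg/mL = 15.9 μg/mL.

15.9 μg/mL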